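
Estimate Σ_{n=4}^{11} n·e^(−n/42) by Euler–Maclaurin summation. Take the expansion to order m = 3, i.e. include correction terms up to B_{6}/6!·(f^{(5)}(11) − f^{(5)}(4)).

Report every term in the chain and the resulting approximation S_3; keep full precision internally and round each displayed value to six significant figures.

The integral term ∫_4^11 x·e^(−x/42) dx = 43.3956.
½[f(4) + f(11)] = ½[3.63663 + 8.46543] = 6.05103.
Running total after boundary: 49.4466.
Correction k=1: B_{2}/2! · (f^{(1)}(11) − f^{(1)}(4)) = 1/12 · (0.568027 − 0.822570) = -0.0212120.
Partial sum through k=1: 49.4254.
Correction k=2: B_{4}/4! · (f^{(3)}(11) − f^{(3)}(4)) = −1/720 · (0.00119456 − 0.00149710) = 4.20200e-07.
Partial sum through k=2: 49.4254.
Correction k=3: B_{6}/6! · (f^{(5)}(11) − f^{(5)}(4)) = 1/30240 · (1.17183e-06 − 1.43304e-06) = -8.63817e-12.

S_3 ≈ 49.4254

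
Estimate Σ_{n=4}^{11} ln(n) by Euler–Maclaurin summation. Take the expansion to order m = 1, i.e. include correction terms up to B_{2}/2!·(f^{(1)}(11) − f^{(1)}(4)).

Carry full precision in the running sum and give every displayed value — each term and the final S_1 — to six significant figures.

The integral term ∫_4^11 ln(x) dx = 13.8317.
½[f(4) + f(11)] = ½[1.38629 + 2.39790] = 1.89209.
So far: 15.7238.
k=1: B_{2}/(2)! × [f^{(1)}(11) − f^{(1)}(4)] = 1/12 × (0.0909091 − 0.250000) = -0.0132576.

S_1 ≈ 15.7105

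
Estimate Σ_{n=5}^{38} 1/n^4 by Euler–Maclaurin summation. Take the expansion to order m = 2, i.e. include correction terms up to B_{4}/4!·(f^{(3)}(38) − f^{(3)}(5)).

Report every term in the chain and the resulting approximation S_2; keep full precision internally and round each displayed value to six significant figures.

∫_5^38 1/x^4 dx evaluates to 0.00266059.
Endpoint term: (f(5) + f(38))/2 = (0.00160000 + 4.79585e-07)/2 = 0.000800240.
Running total after boundary: 0.00346083.
Order-1 term: 1/12 · (-5.04826e-08 − (-0.00128000)) = 0.000106662.
After k=1: 0.00356749.
Order-2 term: −1/720 · (-1.04881e-09 − (-0.00153600)) = -2.13333e-06.

S_2 ≈ 0.00356536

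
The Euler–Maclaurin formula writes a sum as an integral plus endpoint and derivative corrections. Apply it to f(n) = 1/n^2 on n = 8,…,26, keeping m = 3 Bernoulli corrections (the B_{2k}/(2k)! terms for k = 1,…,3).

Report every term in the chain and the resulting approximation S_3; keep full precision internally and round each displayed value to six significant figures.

S_3 ≈ 0.0954056

∫_8^26 1/x^2 dx evaluates to 0.0865385.
Boundary: ½(f(8) + f(26)) = ½(0.0156250 + 0.00147929) = 0.00855214.
Integral + boundary = 0.0950906.
k=1: B_{2}/(2)! × [f^{(1)}(26) − f^{(1)}(8)] = 1/12 × (-0.000113792 − (-0.00390625)) = 0.000316038.
After k=1: 0.0954066.
k=2: B_{4}/(4)! × [f^{(3)}(26) − f^{(3)}(8)] = −1/720 × (-2.01997e-06 − (-0.000732422)) = -1.01445e-06.
After k=2: 0.0954056.
k=3: B_{6}/(6)! × [f^{(5)}(26) − f^{(5)}(8)] = 1/30240 × (-8.96436e-08 − (-0.000343323)) = 1.13503e-08.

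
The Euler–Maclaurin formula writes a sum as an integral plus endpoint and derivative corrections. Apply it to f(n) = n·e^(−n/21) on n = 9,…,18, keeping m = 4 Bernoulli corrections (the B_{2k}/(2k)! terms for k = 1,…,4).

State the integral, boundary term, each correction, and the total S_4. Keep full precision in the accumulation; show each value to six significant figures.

∫_9^18 x·e^(−x/21) dx evaluates to 62.8452.
½[f(9) + f(18)] = ½[5.86295 + 7.63871] = 6.75083.
Running total after boundary: 69.5961.
Correction k=1: B_{2}/2! · (f^{(1)}(18) − f^{(1)}(9)) = 1/12 · (0.0606247 − 0.372251) = -0.0259688.
Running total after k=1: 69.5701.
Correction k=2: B_{4}/4! · (f^{(3)}(18) − f^{(3)}(9)) = −1/720 · (0.00206206 − 0.00379848) = 2.41169e-06.
Running total after k=2: 69.5701.
Correction k=3: B_{6}/6! · (f^{(5)}(18) − f^{(5)}(9)) = 1/30240 · (9.04004e-06 − 1.53126e-05) = -2.07425e-10.
Running total after k=3: 69.5701.
Correction k=4: B_{8}/8! · (f^{(7)}(18) − f^{(7)}(9)) = −1/1209600 · (3.03950e-08 − 4.99135e-08) = 1.61363e-14.

S_4 ≈ 69.5701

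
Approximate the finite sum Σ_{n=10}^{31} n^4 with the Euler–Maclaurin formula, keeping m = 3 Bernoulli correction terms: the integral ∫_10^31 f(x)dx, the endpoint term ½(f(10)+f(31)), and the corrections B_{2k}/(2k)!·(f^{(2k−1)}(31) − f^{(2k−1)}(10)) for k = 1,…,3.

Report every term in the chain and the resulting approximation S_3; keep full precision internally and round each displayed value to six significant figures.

Integral: ∫_10^31 x^4 dx = 5.70583e+06.
Boundary: ½(f(10) + f(31)) = ½(10000.0 + 923521) = 466760.
Integral + boundary = 6.17259e+06.
Correction k=1: B_{2}/2! · (f^{(1)}(31) − f^{(1)}(10)) = 1/12 · (119164 − 4000.00) = 9597.00.
Partial sum through k=1: 6.18219e+06.
Correction k=2: B_{4}/4! · (f^{(3)}(31) − f^{(3)}(10)) = −1/720 · (744.000 − 240.000) = -0.700000.
Partial sum through k=2: 6.18219e+06.
Correction k=3: B_{6}/6! · (f^{(5)}(31) − f^{(5)}(10)) = 1/30240 · (0.00000 − 0.00000) = 0.00000.

S_3 ≈ 6.18219e+06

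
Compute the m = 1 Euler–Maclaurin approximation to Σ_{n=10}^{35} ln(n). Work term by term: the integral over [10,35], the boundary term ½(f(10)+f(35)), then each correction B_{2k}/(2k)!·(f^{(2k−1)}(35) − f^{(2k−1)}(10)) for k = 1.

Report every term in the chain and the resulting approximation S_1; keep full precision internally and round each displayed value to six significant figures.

S_1 ≈ 79.3343

∫_10^35 ln(x) dx evaluates to 76.4113.
½[f(10) + f(35)] = ½[2.30259 + 3.55535] = 2.92897.
Integral + boundary = 79.3403.
k=1: B_{2}/(2)! × [f^{(1)}(35) − f^{(1)}(10)] = 1/12 × (0.0285714 − 0.100000) = -0.00595238.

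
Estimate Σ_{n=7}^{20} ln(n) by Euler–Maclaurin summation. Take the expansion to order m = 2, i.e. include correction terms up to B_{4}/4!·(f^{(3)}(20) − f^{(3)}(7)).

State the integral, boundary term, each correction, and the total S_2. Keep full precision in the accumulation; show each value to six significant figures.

S_2 ≈ 35.7564

Integral: ∫_7^20 ln(x) dx = 33.2933.
Endpoint term: (f(7) + f(20))/2 = (1.94591 + 2.99573)/2 = 2.47082.
Running total after boundary: 35.7641.
Order-1 term: 1/12 · (0.0500000 − 0.142857) = -0.00773810.
Partial sum through k=1: 35.7564.
Order-2 term: −1/720 · (0.000250000 − 0.00583090) = 7.75126e-06.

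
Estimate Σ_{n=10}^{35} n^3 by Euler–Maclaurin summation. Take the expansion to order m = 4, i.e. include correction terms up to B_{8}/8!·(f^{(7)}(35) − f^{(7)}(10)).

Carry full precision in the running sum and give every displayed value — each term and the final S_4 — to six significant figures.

S_4 ≈ 394875

∫_10^35 x^3 dx evaluates to 372656.
Boundary: ½(f(10) + f(35)) = ½(1000.00 + 42875.0) = 21937.5.
So far: 394594.
Correction k=1: B_{2}/2! · (f^{(1)}(35) − f^{(1)}(10)) = 1/12 · (3675.00 − 300.000) = 281.250.
Partial sum through k=1: 394875.
Correction k=2: B_{4}/4! · (f^{(3)}(35) − f^{(3)}(10)) = −1/720 · (6.00000 − 6.00000) = 0.00000.
Partial sum through k=2: 394875.
Correction k=3: B_{6}/6! · (f^{(5)}(35) − f^{(5)}(10)) = 1/30240 · (0.00000 − 0.00000) = 0.00000.
Partial sum through k=3: 394875.
Correction k=4: B_{8}/8! · (f^{(7)}(35) − f^{(7)}(10)) = −1/1209600 · (0.00000 − 0.00000) = 0.00000.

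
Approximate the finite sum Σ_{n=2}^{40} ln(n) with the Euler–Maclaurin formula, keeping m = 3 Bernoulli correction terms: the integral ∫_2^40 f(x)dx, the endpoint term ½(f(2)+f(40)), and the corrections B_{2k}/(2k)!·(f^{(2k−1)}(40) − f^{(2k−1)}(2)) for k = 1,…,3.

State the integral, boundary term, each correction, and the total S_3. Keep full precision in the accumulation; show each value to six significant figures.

S_3 ≈ 110.321

Integral: ∫_2^40 ln(x) dx = 108.169.
Endpoint term: (f(2) + f(40))/2 = (0.693147 + 3.68888)/2 = 2.19101.
Integral + boundary = 110.360.
Correction k=1: B_{2}/2! · (f^{(1)}(40) − f^{(1)}(2)) = 1/12 · (0.0250000 − 0.500000) = -0.0395833.
After k=1: 110.320.
Correction k=2: B_{4}/4! · (f^{(3)}(40) − f^{(3)}(2)) = −1/720 · (3.12500e-05 − 0.250000) = 0.000347179.
After k=2: 110.321.
Correction k=3: B_{6}/6! · (f^{(5)}(40) − f^{(5)}(2)) = 1/30240 · (2.34375e-07 − 0.750000) = -2.48016e-05.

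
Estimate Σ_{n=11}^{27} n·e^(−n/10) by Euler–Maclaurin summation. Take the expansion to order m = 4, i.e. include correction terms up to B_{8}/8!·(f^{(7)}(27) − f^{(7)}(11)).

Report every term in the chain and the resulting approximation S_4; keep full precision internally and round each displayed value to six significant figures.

S_4 ≈ 47.7682

Integral: ∫_11^27 x·e^(−x/10) dx = 45.0369.
Boundary: ½(f(11) + f(27)) = ½(3.66158 + 1.81455) = 2.73807.
Integral + boundary = 47.7750.
Order-1 term: 1/12 · (-0.114249 − (-0.0332871)) = -0.00674686.
Partial sum through k=1: 47.7682.
Order-2 term: −1/720 · (0.000201617 − 0.00632455) = 8.50408e-06.
Partial sum through k=2: 47.7682.
Order-3 term: 1/30240 · (1.54573e-05 − 0.000129820) = -3.78183e-09.
Partial sum through k=3: 47.7682.
Order-4 term: −1/1209600 · (2.88984e-07 − 1.96394e-06) = 1.38472e-12.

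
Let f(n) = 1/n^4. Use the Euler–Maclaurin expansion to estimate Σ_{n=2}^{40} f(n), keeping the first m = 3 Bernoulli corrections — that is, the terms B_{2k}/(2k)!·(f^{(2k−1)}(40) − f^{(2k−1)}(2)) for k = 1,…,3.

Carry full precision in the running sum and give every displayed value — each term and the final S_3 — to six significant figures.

∫_2^40 1/x^4 dx evaluates to 0.0416615.
Endpoint term: (f(2) + f(40))/2 = (0.0625000 + 3.90625e-07)/2 = 0.0312502.
Integral + boundary = 0.0729117.
Order-1 term: 1/12 · (-3.90625e-08 − (-0.125000)) = 0.0104167.
Partial sum through k=1: 0.0833283.
Order-2 term: −1/720 · (-7.32422e-10 − (-0.937500)) = -0.00130208.
Partial sum through k=2: 0.0820262.
Order-3 term: 1/30240 · (-2.56348e-11 − (-13.1250)) = 0.000434028.

S_3 ≈ 0.0824603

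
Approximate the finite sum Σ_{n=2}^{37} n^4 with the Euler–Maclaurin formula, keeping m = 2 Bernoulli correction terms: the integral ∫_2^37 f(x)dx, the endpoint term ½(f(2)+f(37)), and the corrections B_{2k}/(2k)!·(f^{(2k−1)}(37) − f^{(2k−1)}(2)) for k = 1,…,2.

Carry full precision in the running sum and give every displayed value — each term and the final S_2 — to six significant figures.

The integral term ∫_2^37 x^4 dx = 1.38688e+07.
Boundary: ½(f(2) + f(37)) = ½(16.0000 + 1.87416e+06) = 937088.
Running total after boundary: 1.48059e+07.
Correction k=1: B_{2}/2! · (f^{(1)}(37) − f^{(1)}(2)) = 1/12 · (202612 − 32.0000) = 16881.7.
After k=1: 1.48228e+07.
Correction k=2: B_{4}/4! · (f^{(3)}(37) − f^{(3)}(2)) = −1/720 · (888.000 − 48.0000) = -1.16667.

S_2 ≈ 1.48228e+07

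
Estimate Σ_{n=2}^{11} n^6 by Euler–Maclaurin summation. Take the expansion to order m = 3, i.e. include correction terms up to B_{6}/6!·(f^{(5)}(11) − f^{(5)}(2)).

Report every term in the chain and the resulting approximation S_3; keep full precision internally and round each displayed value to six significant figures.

S_3 ≈ 3.74996e+06

The integral term ∫_2^11 x^6 dx = 2.78386e+06.
½[f(2) + f(11)] = ½[64.0000 + 1.77156e+06] = 885812.
Integral + boundary = 3.66968e+06.
Correction k=1: B_{2}/2! · (f^{(1)}(11) − f^{(1)}(2)) = 1/12 · (966306 − 192.000) = 80509.5.
Partial sum through k=1: 3.75019e+06.
Correction k=2: B_{4}/4! · (f^{(3)}(11) − f^{(3)}(2)) = −1/720 · (159720 − 960.000) = -220.500.
Partial sum through k=2: 3.74996e+06.
Correction k=3: B_{6}/6! · (f^{(5)}(11) − f^{(5)}(2)) = 1/30240 · (7920.00 − 1440.00) = 0.214286.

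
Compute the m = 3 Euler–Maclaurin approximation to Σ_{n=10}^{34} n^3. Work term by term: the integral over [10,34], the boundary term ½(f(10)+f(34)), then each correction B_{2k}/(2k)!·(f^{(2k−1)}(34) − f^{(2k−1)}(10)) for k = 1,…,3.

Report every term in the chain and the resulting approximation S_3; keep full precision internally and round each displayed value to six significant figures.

S_3 ≈ 352000

The integral term ∫_10^34 x^3 dx = 331584.
Boundary: ½(f(10) + f(34)) = ½(1000.00 + 39304.0) = 20152.0.
So far: 351736.
Correction k=1: B_{2}/2! · (f^{(1)}(34) − f^{(1)}(10)) = 1/12 · (3468.00 − 300.000) = 264.000.
Partial sum through k=1: 352000.
Correction k=2: B_{4}/4! · (f^{(3)}(34) − f^{(3)}(10)) = −1/720 · (6.00000 − 6.00000) = 0.00000.
Partial sum through k=2: 352000.
Correction k=3: B_{6}/6! · (f^{(5)}(34) − f^{(5)}(10)) = 1/30240 · (0.00000 − 0.00000) = 0.00000.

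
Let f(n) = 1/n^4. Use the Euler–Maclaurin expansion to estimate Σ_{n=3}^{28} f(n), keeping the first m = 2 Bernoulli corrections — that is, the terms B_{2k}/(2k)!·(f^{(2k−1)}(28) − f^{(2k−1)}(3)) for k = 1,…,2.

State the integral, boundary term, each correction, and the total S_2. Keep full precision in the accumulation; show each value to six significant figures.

S_2 ≈ 0.0197997

∫_3^28 1/x^4 dx evaluates to 0.0123305.
½[f(3) + f(28)] = ½[0.0123457 + 1.62693e-06] = 0.00617365.
Running total after boundary: 0.0185041.
Order-1 term: 1/12 · (-2.32418e-07 − (-0.0164609)) = 0.00137172.
Partial sum through k=1: 0.0198759.
Order-2 term: −1/720 · (-8.89355e-09 − (-0.0548697)) = -7.62079e-05.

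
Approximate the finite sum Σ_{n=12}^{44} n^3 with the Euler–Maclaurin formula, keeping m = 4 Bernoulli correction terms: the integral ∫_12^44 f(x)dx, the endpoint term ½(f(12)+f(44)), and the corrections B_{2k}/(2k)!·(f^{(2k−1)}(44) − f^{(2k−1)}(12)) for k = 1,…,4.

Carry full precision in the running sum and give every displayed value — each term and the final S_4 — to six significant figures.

S_4 ≈ 975744

The integral term ∫_12^44 x^3 dx = 931840.
½[f(12) + f(44)] = ½[1728.00 + 85184.0] = 43456.0.
Running total after boundary: 975296.
Order-1 term: 1/12 · (5808.00 − 432.000) = 448.000.
After k=1: 975744.
Order-2 term: −1/720 · (6.00000 − 6.00000) = 0.00000.
After k=2: 975744.
Order-3 term: 1/30240 · (0.00000 − 0.00000) = 0.00000.
After k=3: 975744.
Order-4 term: −1/1209600 · (0.00000 − 0.00000) = 0.00000.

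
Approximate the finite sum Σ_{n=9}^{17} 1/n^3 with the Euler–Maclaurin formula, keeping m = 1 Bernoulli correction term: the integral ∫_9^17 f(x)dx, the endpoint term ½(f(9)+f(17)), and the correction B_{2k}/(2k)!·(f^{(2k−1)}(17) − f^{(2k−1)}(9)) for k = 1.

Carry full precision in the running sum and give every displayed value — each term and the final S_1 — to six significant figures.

Integral: ∫_9^17 1/x^3 dx = 0.00444274.
Boundary: ½(f(9) + f(17)) = ½(0.00137174 + 0.000203542) = 0.000787642.
Running total after boundary: 0.00523038.
Correction k=1: B_{2}/2! · (f^{(1)}(17) − f^{(1)}(9)) = 1/12 · (-3.59191e-05 − (-0.000457247)) = 3.51107e-05.

S_1 ≈ 0.00526549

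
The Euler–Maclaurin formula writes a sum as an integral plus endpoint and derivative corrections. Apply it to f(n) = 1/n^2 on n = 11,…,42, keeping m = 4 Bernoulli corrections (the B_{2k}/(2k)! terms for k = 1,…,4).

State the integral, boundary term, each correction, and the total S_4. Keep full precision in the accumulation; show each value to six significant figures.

S_4 ≈ 0.0716380

Integral: ∫_11^42 1/x^2 dx = 0.0670996.
½[f(11) + f(42)] = ½[0.00826446 + 0.000566893] = 0.00441568.
So far: 0.0715152.
Correction k=1: B_{2}/2! · (f^{(1)}(42) − f^{(1)}(11)) = 1/12 · (-2.69949e-05 − (-0.00150263)) = 0.000122970.
Partial sum through k=1: 0.0716382.
Correction k=2: B_{4}/4! · (f^{(3)}(42) − f^{(3)}(11)) = −1/720 · (-1.83639e-07 − (-0.000149021)) = -2.06719e-07.
Partial sum through k=2: 0.0716380.
Correction k=3: B_{6}/6! · (f^{(5)}(42) − f^{(5)}(11)) = 1/30240 · (-3.12311e-09 − (-3.69474e-05)) = 1.22170e-09.
Partial sum through k=3: 0.0716380.
Correction k=4: B_{8}/8! · (f^{(7)}(42) − f^{(7)}(11)) = −1/1209600 · (-9.91464e-11 − (-1.70996e-05)) = -1.41365e-11.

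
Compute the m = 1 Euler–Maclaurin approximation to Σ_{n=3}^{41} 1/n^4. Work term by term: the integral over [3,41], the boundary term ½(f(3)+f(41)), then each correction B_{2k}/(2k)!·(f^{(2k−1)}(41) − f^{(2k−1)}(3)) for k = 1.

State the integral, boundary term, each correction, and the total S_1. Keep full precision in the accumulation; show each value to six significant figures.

The integral term ∫_3^41 1/x^4 dx = 0.0123408.
Endpoint term: (f(3) + f(41))/2 = (0.0123457 + 3.53887e-07)/2 = 0.00617302.
So far: 0.0185139.
Order-1 term: 1/12 · (-3.45256e-08 − (-0.0164609)) = 0.00137174.

S_1 ≈ 0.0198856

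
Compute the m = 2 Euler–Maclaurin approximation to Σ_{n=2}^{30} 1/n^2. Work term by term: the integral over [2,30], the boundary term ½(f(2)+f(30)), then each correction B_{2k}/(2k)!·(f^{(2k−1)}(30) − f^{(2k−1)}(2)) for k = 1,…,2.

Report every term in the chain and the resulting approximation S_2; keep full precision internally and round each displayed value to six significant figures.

The integral term ∫_2^30 1/x^2 dx = 0.466667.
½[f(2) + f(30)] = ½[0.250000 + 0.00111111] = 0.125556.
Running total after boundary: 0.592222.
Correction k=1: B_{2}/2! · (f^{(1)}(30) − f^{(1)}(2)) = 1/12 · (-7.40741e-05 − (-0.250000)) = 0.0208272.
After k=1: 0.613049.
Correction k=2: B_{4}/4! · (f^{(3)}(30) − f^{(3)}(2)) = −1/720 · (-9.87654e-07 − (-0.750000)) = -0.00104167.

S_2 ≈ 0.612008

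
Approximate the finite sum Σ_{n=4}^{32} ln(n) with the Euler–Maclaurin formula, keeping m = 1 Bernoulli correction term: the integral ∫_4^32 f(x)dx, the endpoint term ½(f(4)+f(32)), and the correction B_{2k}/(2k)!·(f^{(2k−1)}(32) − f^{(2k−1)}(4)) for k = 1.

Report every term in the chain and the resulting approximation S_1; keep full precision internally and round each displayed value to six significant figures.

The integral term ∫_4^32 ln(x) dx = 77.3584.
½[f(4) + f(32)] = ½[1.38629 + 3.46574] = 2.42602.
Integral + boundary = 79.7844.
k=1: B_{2}/(2)! × [f^{(1)}(32) − f^{(1)}(4)] = 1/12 × (0.0312500 − 0.250000) = -0.0182292.

S_1 ≈ 79.7662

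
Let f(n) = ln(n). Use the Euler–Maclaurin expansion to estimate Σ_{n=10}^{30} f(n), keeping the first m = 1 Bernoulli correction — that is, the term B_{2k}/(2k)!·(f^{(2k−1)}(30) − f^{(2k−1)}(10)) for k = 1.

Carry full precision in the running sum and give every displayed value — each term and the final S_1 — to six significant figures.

S_1 ≈ 61.8564

The integral term ∫_10^30 ln(x) dx = 59.0101.
Boundary: ½(f(10) + f(30)) = ½(2.30259 + 3.40120) = 2.85189.
Integral + boundary = 61.8620.
Order-1 term: 1/12 · (0.0333333 − 0.100000) = -0.00555556.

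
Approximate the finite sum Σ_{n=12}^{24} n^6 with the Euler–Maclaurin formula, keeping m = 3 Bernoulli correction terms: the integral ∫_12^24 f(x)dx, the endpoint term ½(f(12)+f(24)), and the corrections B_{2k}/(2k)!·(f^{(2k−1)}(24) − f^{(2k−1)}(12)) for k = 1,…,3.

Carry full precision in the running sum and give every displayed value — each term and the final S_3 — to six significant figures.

∫_12^24 x^6 dx evaluates to 6.50091e+08.
Boundary: ½(f(12) + f(24)) = ½(2.98598e+06 + 1.91103e+08) = 9.70445e+07.
Integral + boundary = 7.47136e+08.
Order-1 term: 1/12 · (4.77757e+07 − 1.49299e+06) = 3.85690e+06.
After k=1: 7.50993e+08.
Order-2 term: −1/720 · (1.65888e+06 − 207360) = -2016.00.
After k=2: 7.50991e+08.
Order-3 term: 1/30240 · (17280.0 − 8640.00) = 0.285714.

S_3 ≈ 7.50991e+08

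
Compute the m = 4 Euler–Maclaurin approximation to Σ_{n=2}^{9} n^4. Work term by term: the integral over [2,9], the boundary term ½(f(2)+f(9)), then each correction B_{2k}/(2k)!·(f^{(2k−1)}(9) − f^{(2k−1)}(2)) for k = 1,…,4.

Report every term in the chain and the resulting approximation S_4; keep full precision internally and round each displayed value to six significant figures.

S_4 ≈ 15332.0

Integral: ∫_2^9 x^4 dx = 11803.4.
Boundary: ½(f(2) + f(9)) = ½(16.0000 + 6561.00) = 3288.50.
So far: 15091.9.
Order-1 term: 1/12 · (2916.00 − 32.0000) = 240.333.
Running total after k=1: 15332.2.
Order-2 term: −1/720 · (216.000 − 48.0000) = -0.233333.
Running total after k=2: 15332.0.
Order-3 term: 1/30240 · (0.00000 − 0.00000) = 0.00000.
Running total after k=3: 15332.0.
Order-4 term: −1/1209600 · (0.00000 − 0.00000) = 0.00000.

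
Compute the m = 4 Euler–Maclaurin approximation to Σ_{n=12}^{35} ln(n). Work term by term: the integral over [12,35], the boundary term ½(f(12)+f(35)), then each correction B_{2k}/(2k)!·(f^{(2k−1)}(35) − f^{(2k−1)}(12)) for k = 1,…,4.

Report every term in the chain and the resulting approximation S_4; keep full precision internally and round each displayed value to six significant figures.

Integral: ∫_12^35 ln(x) dx = 71.6183.
Boundary: ½(f(12) + f(35)) = ½(2.48491 + 3.55535) = 3.02013.
So far: 74.6384.
k=1: B_{2}/(2)! × [f^{(1)}(35) − f^{(1)}(12)] = 1/12 × (0.0285714 − 0.0833333) = -0.00456349.
Running total after k=1: 74.6339.
k=2: B_{4}/(4)! × [f^{(3)}(35) − f^{(3)}(12)] = −1/720 × (4.66472e-05 − 0.00115741) = 1.54272e-06.
Running total after k=2: 74.6339.
k=3: B_{6}/(6)! × [f^{(5)}(35) − f^{(5)}(12)] = 1/30240 × (4.56952e-07 − 9.64506e-05) = -3.17439e-09.
Running total after k=3: 74.6339.
k=4: B_{8}/(8)! × [f^{(7)}(35) − f^{(7)}(12)] = −1/1209600 × (1.11907e-08 − 2.00939e-05) = 1.66028e-11.

S_4 ≈ 74.6339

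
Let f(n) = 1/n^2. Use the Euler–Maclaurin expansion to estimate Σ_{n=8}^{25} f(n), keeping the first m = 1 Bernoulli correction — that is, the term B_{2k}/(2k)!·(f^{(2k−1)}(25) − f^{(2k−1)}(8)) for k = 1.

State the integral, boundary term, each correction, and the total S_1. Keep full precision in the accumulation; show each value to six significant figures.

Integral: ∫_8^25 1/x^2 dx = 0.0850000.
Endpoint term: (f(8) + f(25))/2 = (0.0156250 + 0.00160000)/2 = 0.00861250.
So far: 0.0936125.
Order-1 term: 1/12 · (-0.000128000 − (-0.00390625)) = 0.000314854.

S_1 ≈ 0.0939274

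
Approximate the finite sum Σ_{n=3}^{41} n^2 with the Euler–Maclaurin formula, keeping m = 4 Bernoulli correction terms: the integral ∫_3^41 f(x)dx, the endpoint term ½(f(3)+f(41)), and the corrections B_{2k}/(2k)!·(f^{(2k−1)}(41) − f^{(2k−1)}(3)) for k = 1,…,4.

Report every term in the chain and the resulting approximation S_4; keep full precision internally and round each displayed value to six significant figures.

S_4 ≈ 23816.0

Integral: ∫_3^41 x^2 dx = 22964.7.
Endpoint term: (f(3) + f(41))/2 = (9.00000 + 1681.00)/2 = 845.000.
So far: 23809.7.
k=1: B_{2}/(2)! × [f^{(1)}(41) − f^{(1)}(3)] = 1/12 × (82.0000 − 6.00000) = 6.33333.
After k=1: 23816.0.
k=2: B_{4}/(4)! × [f^{(3)}(41) − f^{(3)}(3)] = −1/720 × (0.00000 − 0.00000) = 0.00000.
After k=2: 23816.0.
k=3: B_{6}/(6)! × [f^{(5)}(41) − f^{(5)}(3)] = 1/30240 × (0.00000 − 0.00000) = 0.00000.
After k=3: 23816.0.
k=4: B_{8}/(8)! × [f^{(7)}(41) − f^{(7)}(3)] = −1/1209600 × (0.00000 − 0.00000) = 0.00000.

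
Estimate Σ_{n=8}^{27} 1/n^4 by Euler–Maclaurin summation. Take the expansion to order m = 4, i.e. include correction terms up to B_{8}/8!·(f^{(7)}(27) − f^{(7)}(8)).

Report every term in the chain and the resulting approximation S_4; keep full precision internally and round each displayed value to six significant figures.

S_4 ≈ 0.000767189

The integral term ∫_8^27 1/x^4 dx = 0.000634107.
Boundary: ½(f(8) + f(27)) = ½(0.000244141 + 1.88168e-06) = 0.000123011.
Integral + boundary = 0.000757118.
k=1: B_{2}/(2)! × [f^{(1)}(27) − f^{(1)}(8)] = 1/12 × (-2.78767e-07 − (-0.000122070)) = 1.01493e-05.
Running total after k=1: 0.000767267.
k=2: B_{4}/(4)! × [f^{(3)}(27) − f^{(3)}(8)] = −1/720 × (-1.14719e-08 − (-5.72205e-05)) = -7.94569e-08.
Running total after k=2: 0.000767188.
k=3: B_{6}/(6)! × [f^{(5)}(27) − f^{(5)}(8)] = 1/30240 × (-8.81242e-10 − (-5.00679e-05)) = 1.65566e-09.
Running total after k=3: 0.000767189.
k=4: B_{8}/(8)! × [f^{(7)}(27) − f^{(7)}(8)] = −1/1209600 × (-1.08795e-10 − (-7.04080e-05)) = -5.82076e-11.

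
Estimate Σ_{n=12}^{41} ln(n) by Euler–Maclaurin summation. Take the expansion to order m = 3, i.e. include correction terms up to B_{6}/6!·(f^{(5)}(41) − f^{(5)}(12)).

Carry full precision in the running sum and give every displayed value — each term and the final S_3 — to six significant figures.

S_3 ≈ 96.5319

Integral: ∫_12^41 ln(x) dx = 93.4376.
Endpoint term: (f(12) + f(41))/2 = (2.48491 + 3.71357)/2 = 3.09924.
Integral + boundary = 96.5368.
Correction k=1: B_{2}/2! · (f^{(1)}(41) − f^{(1)}(12)) = 1/12 · (0.0243902 − 0.0833333) = -0.00491192.
Partial sum through k=1: 96.5319.
Correction k=2: B_{4}/4! · (f^{(3)}(41) − f^{(3)}(12)) = −1/720 · (2.90187e-05 − 0.00115741) = 1.56721e-06.
Partial sum through k=2: 96.5319.
Correction k=3: B_{6}/6! · (f^{(5)}(41) − f^{(5)}(12)) = 1/30240 · (2.07153e-07 − 9.64506e-05) = -3.18265e-09.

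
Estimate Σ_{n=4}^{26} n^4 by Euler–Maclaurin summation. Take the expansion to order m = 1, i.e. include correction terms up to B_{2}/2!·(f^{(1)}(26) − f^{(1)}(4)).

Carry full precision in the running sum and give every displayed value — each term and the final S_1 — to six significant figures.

S_1 ≈ 2.61052e+06

Integral: ∫_4^26 x^4 dx = 2.37607e+06.
½[f(4) + f(26)] = ½[256.000 + 456976] = 228616.
So far: 2.60469e+06.
Order-1 term: 1/12 · (70304.0 − 256.000) = 5837.33.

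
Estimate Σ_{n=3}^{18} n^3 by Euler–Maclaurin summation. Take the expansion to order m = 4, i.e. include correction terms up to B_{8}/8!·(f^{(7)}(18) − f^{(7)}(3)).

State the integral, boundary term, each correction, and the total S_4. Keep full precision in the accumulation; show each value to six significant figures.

S_4 ≈ 29232.0

∫_3^18 x^3 dx evaluates to 26223.8.
Boundary: ½(f(3) + f(18)) = ½(27.0000 + 5832.00) = 2929.50.
Running total after boundary: 29153.2.
Correction k=1: B_{2}/2! · (f^{(1)}(18) − f^{(1)}(3)) = 1/12 · (972.000 − 27.0000) = 78.7500.
Partial sum through k=1: 29232.0.
Correction k=2: B_{4}/4! · (f^{(3)}(18) − f^{(3)}(3)) = −1/720 · (6.00000 − 6.00000) = 0.00000.
Partial sum through k=2: 29232.0.
Correction k=3: B_{6}/6! · (f^{(5)}(18) − f^{(5)}(3)) = 1/30240 · (0.00000 − 0.00000) = 0.00000.
Partial sum through k=3: 29232.0.
Correction k=4: B_{8}/8! · (f^{(7)}(18) − f^{(7)}(3)) = −1/1209600 · (0.00000 − 0.00000) = 0.00000.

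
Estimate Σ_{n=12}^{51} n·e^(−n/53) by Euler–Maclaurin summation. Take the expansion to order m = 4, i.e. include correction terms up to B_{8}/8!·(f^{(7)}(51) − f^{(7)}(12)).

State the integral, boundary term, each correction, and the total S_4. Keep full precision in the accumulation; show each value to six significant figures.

S_4 ≈ 655.742

The integral term ∫_12^51 x·e^(−x/53) dx = 641.266.
Boundary: ½(f(12) + f(51)) = ½(9.56864 + 19.4834) = 14.5260.
So far: 655.792.
Order-1 term: 1/12 · (0.0144161 − 0.616847) = -0.0502025.
Running total after k=1: 655.742.
Order-2 term: −1/720 · (0.000277134 − 0.000787334) = 7.08611e-07.
Running total after k=2: 655.742.
Order-3 term: 1/30240 · (1.95492e-07 − 4.82403e-07) = -9.48782e-12.
Running total after k=3: 655.742.
Order-4 term: −1/1209600 · (1.04067e-10 − 2.43687e-10) = 1.15427e-16.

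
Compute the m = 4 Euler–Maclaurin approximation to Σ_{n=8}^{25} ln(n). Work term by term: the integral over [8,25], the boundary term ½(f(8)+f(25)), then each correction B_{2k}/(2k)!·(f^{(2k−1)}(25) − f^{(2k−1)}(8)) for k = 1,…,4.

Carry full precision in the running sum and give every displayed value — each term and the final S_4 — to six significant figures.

S_4 ≈ 49.4784

∫_8^25 ln(x) dx evaluates to 46.8364.
½[f(8) + f(25)] = ½[2.07944 + 3.21888] = 2.64916.
Running total after boundary: 49.4855.
Correction k=1: B_{2}/2! · (f^{(1)}(25) − f^{(1)}(8)) = 1/12 · (0.0400000 − 0.125000) = -0.00708333.
Partial sum through k=1: 49.4784.
Correction k=2: B_{4}/4! · (f^{(3)}(25) − f^{(3)}(8)) = −1/720 · (0.000128000 − 0.00390625) = 5.24757e-06.
Partial sum through k=2: 49.4784.
Correction k=3: B_{6}/6! · (f^{(5)}(25) − f^{(5)}(8)) = 1/30240 · (2.45760e-06 − 0.000732422) = -2.41390e-08.
Partial sum through k=3: 49.4784.
Correction k=4: B_{8}/8! · (f^{(7)}(25) − f^{(7)}(8)) = −1/1209600 · (1.17965e-07 − 0.000343323) = 2.83734e-10.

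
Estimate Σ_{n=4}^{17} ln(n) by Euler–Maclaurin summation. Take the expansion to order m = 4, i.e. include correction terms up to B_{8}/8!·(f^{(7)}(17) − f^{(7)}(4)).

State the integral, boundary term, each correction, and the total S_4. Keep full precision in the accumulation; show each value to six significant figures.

The integral term ∫_4^17 ln(x) dx = 29.6194.
½[f(4) + f(17)] = ½[1.38629 + 2.83321] = 2.10975.
So far: 31.7292.
Correction k=1: B_{2}/2! · (f^{(1)}(17) − f^{(1)}(4)) = 1/12 · (0.0588235 − 0.250000) = -0.0159314.
After k=1: 31.7133.
Correction k=2: B_{4}/4! · (f^{(3)}(17) − f^{(3)}(4)) = −1/720 · (0.000407083 − 0.0312500) = 4.28374e-05.
After k=2: 31.7133.
Correction k=3: B_{6}/6! · (f^{(5)}(17) − f^{(5)}(4)) = 1/30240 · (1.69031e-05 − 0.0234375) = -7.74491e-07.
After k=3: 31.7133.
Correction k=4: B_{8}/8! · (f^{(7)}(17) − f^{(7)}(4)) = −1/1209600 · (1.75465e-06 − 0.0439453) = 3.63290e-08.

S_4 ≈ 31.7133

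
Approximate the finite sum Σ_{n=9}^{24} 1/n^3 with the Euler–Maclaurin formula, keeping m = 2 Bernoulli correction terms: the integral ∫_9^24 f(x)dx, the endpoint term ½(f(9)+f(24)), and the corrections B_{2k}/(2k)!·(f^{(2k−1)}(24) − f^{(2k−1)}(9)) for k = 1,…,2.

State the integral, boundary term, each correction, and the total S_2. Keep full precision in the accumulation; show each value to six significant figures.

Integral: ∫_9^24 1/x^3 dx = 0.00530478.
Endpoint term: (f(9) + f(24))/2 = (0.00137174 + 7.23380e-05)/2 = 0.000722040.
Running total after boundary: 0.00602682.
Correction k=1: B_{2}/2! · (f^{(1)}(24) − f^{(1)}(9)) = 1/12 · (-9.04225e-06 − (-0.000457247)) = 3.73504e-05.
Partial sum through k=1: 0.00606417.
Correction k=2: B_{4}/4! · (f^{(3)}(24) − f^{(3)}(9)) = −1/720 · (-3.13967e-07 − (-0.000112901)) = -1.56370e-07.

S_2 ≈ 0.00606402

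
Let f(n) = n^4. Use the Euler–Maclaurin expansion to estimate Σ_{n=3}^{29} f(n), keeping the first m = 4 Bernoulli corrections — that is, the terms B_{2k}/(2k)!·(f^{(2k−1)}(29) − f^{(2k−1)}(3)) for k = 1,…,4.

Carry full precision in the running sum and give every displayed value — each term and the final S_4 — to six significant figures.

Integral: ∫_3^29 x^4 dx = 4.10218e+06.
Boundary: ½(f(3) + f(29)) = ½(81.0000 + 707281) = 353681.
Running total after boundary: 4.45586e+06.
k=1: B_{2}/(2)! × [f^{(1)}(29) − f^{(1)}(3)] = 1/12 × (97556.0 − 108.000) = 8120.67.
Running total after k=1: 4.46398e+06.
k=2: B_{4}/(4)! × [f^{(3)}(29) − f^{(3)}(3)] = −1/720 × (696.000 − 72.0000) = -0.866667.
Running total after k=2: 4.46398e+06.
k=3: B_{6}/(6)! × [f^{(5)}(29) − f^{(5)}(3)] = 1/30240 × (0.00000 − 0.00000) = 0.00000.
Running total after k=3: 4.46398e+06.
k=4: B_{8}/(8)! × [f^{(7)}(29) − f^{(7)}(3)] = −1/1209600 × (0.00000 − 0.00000) = 0.00000.

S_4 ≈ 4.46398e+06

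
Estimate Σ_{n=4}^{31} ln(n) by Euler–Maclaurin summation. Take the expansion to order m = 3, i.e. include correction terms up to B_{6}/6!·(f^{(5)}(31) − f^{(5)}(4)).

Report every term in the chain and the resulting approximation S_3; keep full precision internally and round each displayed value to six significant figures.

S_3 ≈ 76.3005

∫_4^31 ln(x) dx evaluates to 73.9084.
Boundary: ½(f(4) + f(31)) = ½(1.38629 + 3.43399) = 2.41014.
Integral + boundary = 76.3186.
Order-1 term: 1/12 · (0.0322581 − 0.250000) = -0.0181452.
After k=1: 76.3004.
Order-2 term: −1/720 · (6.71344e-05 − 0.0312500) = 4.33095e-05.
After k=2: 76.3005.
Order-3 term: 1/30240 · (8.38306e-07 − 0.0234375) = -7.75022e-07.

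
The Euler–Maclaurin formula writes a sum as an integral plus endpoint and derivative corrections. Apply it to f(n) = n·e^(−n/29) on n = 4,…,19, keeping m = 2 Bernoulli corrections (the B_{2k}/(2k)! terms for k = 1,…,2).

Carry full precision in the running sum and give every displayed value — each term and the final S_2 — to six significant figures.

Integral: ∫_4^19 x·e^(−x/29) dx = 110.760.
Endpoint term: (f(4) + f(19))/2 = (3.48464 + 9.86770)/2 = 6.67617.
Running total after boundary: 117.436.
k=1: B_{2}/(2)! × [f^{(1)}(19) − f^{(1)}(4)] = 1/12 × (0.179087 − 0.750999) = -0.0476593.
After k=1: 117.389.
k=2: B_{4}/(4)! × [f^{(3)}(19) − f^{(3)}(4)] = −1/720 × (0.00144803 − 0.00296470) = 2.10649e-06.

S_2 ≈ 117.389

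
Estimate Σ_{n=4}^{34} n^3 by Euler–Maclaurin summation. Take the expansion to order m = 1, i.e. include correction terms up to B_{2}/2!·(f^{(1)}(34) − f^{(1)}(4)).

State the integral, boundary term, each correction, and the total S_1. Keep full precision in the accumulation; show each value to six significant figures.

∫_4^34 x^3 dx evaluates to 334020.
Boundary: ½(f(4) + f(34)) = ½(64.0000 + 39304.0) = 19684.0.
Running total after boundary: 353704.
k=1: B_{2}/(2)! × [f^{(1)}(34) − f^{(1)}(4)] = 1/12 × (3468.00 − 48.0000) = 285.000.

S_1 ≈ 353989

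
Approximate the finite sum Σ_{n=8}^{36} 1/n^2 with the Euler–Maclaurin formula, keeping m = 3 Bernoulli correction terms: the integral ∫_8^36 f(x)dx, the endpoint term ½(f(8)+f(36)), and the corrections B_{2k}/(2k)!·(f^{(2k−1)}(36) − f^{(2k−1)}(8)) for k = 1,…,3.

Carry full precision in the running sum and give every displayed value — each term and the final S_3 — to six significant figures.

∫_8^36 1/x^2 dx evaluates to 0.0972222.
Endpoint term: (f(8) + f(36))/2 = (0.0156250 + 0.000771605)/2 = 0.00819830.
Running total after boundary: 0.105421.
Order-1 term: 1/12 · (-4.28669e-05 − (-0.00390625)) = 0.000321949.
Running total after k=1: 0.105742.
Order-2 term: −1/720 · (-3.96916e-07 − (-0.000732422)) = -1.01670e-06.
Running total after k=2: 0.105741.
Order-3 term: 1/30240 · (-9.18787e-09 − (-0.000343323)) = 1.13530e-08.

S_3 ≈ 0.105741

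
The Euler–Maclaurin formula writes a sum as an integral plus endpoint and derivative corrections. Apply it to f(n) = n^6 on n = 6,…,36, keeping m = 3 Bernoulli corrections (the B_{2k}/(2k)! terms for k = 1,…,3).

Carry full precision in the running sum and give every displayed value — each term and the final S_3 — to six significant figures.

Integral: ∫_6^36 x^6 dx = 1.11948e+10.
½[f(6) + f(36)] = ½[46656.0 + 2.17678e+09] = 1.08841e+09.
So far: 1.22833e+10.
k=1: B_{2}/(2)! × [f^{(1)}(36) − f^{(1)}(6)] = 1/12 × (3.62797e+08 − 46656.0) = 3.02292e+07.
Running total after k=1: 1.23135e+10.
k=2: B_{4}/(4)! × [f^{(3)}(36) − f^{(3)}(6)] = −1/720 × (5.59872e+06 − 25920.0) = -7740.00.
Running total after k=2: 1.23135e+10.
k=3: B_{6}/(6)! × [f^{(5)}(36) − f^{(5)}(6)] = 1/30240 × (25920.0 − 4320.00) = 0.714286.

S_3 ≈ 1.23135e+10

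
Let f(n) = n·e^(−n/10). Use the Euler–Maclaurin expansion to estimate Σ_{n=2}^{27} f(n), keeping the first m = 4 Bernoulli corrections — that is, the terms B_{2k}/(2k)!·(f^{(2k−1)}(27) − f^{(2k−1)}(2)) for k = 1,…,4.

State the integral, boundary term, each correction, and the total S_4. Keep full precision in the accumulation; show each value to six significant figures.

S_4 ≈ 75.0436

The integral term ∫_2^27 x·e^(−x/10) dx = 73.3817.
Endpoint term: (f(2) + f(27))/2 = (1.63746 + 1.81455)/2 = 1.72601.
Integral + boundary = 75.1077.
Correction k=1: B_{2}/2! · (f^{(1)}(27) − f^{(1)}(2)) = 1/12 · (-0.114249 − 0.654985) = -0.0641028.
After k=1: 75.0436.
Correction k=2: B_{4}/4! · (f^{(3)}(27) − f^{(3)}(2)) = −1/720 · (0.000201617 − 0.0229245) = 3.15595e-05.
After k=2: 75.0436.
Correction k=3: B_{6}/6! · (f^{(5)}(27) − f^{(5)}(2)) = 1/30240 · (1.54573e-05 − 0.000392991) = -1.24846e-08.
After k=3: 75.0436.
Correction k=4: B_{8}/8! · (f^{(7)}(27) − f^{(7)}(2)) = −1/1209600 · (2.88984e-07 − 5.56737e-06) = 4.36374e-12.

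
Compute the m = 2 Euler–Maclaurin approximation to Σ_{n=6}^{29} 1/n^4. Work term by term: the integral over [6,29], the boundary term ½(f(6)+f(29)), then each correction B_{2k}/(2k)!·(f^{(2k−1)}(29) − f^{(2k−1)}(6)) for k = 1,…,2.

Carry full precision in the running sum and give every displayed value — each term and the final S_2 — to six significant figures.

S_2 ≈ 0.00195831

Integral: ∫_6^29 1/x^4 dx = 0.00152954.
½[f(6) + f(29)] = ½[0.000771605 + 1.41387e-06] = 0.000386509.
Running total after boundary: 0.00191605.
Correction k=1: B_{2}/2! · (f^{(1)}(29) − f^{(1)}(6)) = 1/12 · (-1.95016e-07 − (-0.000514403)) = 4.28507e-05.
Running total after k=1: 0.00195890.
Correction k=2: B_{4}/4! · (f^{(3)}(29) − f^{(3)}(6)) = −1/720 · (-6.95657e-09 − (-0.000428669)) = -5.95365e-07.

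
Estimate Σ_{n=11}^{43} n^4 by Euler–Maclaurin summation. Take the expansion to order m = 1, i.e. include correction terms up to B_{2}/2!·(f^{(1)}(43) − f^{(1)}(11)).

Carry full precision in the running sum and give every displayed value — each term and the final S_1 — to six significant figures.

Integral: ∫_11^43 x^4 dx = 2.93695e+07.
Endpoint term: (f(11) + f(43))/2 = (14641.0 + 3.41880e+06)/2 = 1.71672e+06.
So far: 3.10862e+07.
k=1: B_{2}/(2)! × [f^{(1)}(43) − f^{(1)}(11)] = 1/12 × (318028 − 5324.00) = 26058.7.

S_1 ≈ 3.11123e+07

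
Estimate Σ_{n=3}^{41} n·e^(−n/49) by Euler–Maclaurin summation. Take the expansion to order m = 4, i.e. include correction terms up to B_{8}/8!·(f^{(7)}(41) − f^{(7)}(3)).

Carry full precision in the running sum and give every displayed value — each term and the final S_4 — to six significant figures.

S_4 ≈ 496.832

∫_3^41 x·e^(−x/49) dx evaluates to 486.609.
Endpoint term: (f(3) + f(41))/2 = (2.82184 + 17.7580)/2 = 10.2899.
So far: 496.899.
k=1: B_{2}/(2)! × [f^{(1)}(41) − f^{(1)}(3)] = 1/12 × (0.0707139 − 0.883024) = -0.0676925.
After k=1: 496.832.
k=2: B_{4}/(4)! × [f^{(3)}(41) − f^{(3)}(3)] = −1/720 × (0.000390237 − 0.00115129) = 1.05702e-06.
After k=2: 496.832.
k=3: B_{6}/(6)! × [f^{(5)}(41) − f^{(5)}(3)] = 1/30240 × (3.12796e-07 − 8.05834e-07) = -1.63042e-11.
After k=3: 496.832.
k=4: B_{8}/(8)! × [f^{(7)}(41) − f^{(7)}(3)] = −1/1209600 × (1.92861e-10 − 4.71538e-10) = 2.30388e-16.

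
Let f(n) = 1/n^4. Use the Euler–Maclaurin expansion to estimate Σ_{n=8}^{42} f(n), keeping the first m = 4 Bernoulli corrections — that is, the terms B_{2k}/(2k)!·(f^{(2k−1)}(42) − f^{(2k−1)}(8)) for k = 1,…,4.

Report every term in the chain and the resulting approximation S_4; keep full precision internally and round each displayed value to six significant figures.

S_4 ≈ 0.000778866

Integral: ∫_8^42 1/x^4 dx = 0.000646543.
Endpoint term: (f(8) + f(42))/2 = (0.000244141 + 3.21368e-07)/2 = 0.000122231.
So far: 0.000768774.
Correction k=1: B_{2}/2! · (f^{(1)}(42) − f^{(1)}(8)) = 1/12 · (-3.06065e-08 − (-0.000122070)) = 1.01700e-05.
Running total after k=1: 0.000778943.
Correction k=2: B_{4}/4! · (f^{(3)}(42) − f^{(3)}(8)) = −1/720 · (-5.20519e-10 − (-5.72205e-05)) = -7.94721e-08.
Running total after k=2: 0.000778864.
Correction k=3: B_{6}/6! · (f^{(5)}(42) − f^{(5)}(8)) = 1/30240 · (-1.65244e-11 − (-5.00679e-05)) = 1.65568e-09.
Running total after k=3: 0.000778866.
Correction k=4: B_{8}/8! · (f^{(7)}(42) − f^{(7)}(8)) = −1/1209600 · (-8.43082e-13 − (-7.04080e-05)) = -5.82077e-11.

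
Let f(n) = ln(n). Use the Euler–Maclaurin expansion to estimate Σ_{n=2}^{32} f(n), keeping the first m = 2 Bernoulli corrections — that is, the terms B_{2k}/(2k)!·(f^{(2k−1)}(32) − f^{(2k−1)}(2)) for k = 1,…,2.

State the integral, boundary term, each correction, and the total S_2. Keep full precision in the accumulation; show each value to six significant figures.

∫_2^32 ln(x) dx evaluates to 79.5173.
Endpoint term: (f(2) + f(32))/2 = (0.693147 + 3.46574)/2 = 2.07944.
Integral + boundary = 81.5967.
Order-1 term: 1/12 · (0.0312500 − 0.500000) = -0.0390625.
Partial sum through k=1: 81.5576.
Order-2 term: −1/720 · (6.10352e-05 − 0.250000) = 0.000347137.

S_2 ≈ 81.5580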